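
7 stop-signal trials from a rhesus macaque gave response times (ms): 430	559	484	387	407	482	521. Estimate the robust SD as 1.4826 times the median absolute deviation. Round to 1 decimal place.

Sorted: 387, 407, 430, 482, 484, 521, 559 → median = 482
|x − 482| sorted: 0, 2, 39, 52, 75, 77, 95 → MAD = 52
Robust SD ≈ 1.4826 × 52 = 77.095

77.1 ms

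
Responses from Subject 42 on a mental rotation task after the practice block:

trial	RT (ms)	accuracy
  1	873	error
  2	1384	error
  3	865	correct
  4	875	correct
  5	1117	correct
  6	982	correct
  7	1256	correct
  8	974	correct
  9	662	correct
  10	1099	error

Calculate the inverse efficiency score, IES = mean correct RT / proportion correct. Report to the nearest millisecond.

1374 ms

Correct trials (n=7): 865, 875, 1117, 982, 1256, 974, 662
Mean correct RT = 6731/7 = 961.5714 ms
Proportion correct = 7/10
IES = 961.5714 / (7/10) = 1373.673 ms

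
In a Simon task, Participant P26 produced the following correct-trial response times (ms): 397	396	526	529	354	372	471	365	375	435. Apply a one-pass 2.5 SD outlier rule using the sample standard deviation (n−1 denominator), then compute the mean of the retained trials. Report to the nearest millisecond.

422 ms

n = 10, ΣRT = 4220, M = 422.000
Σ(x−M)² = 38718.00; s = √(38718.00/9) = 65.590
Cutoffs: 422.000 ± 2.5·65.590 → [258.0, 586.0]
No RTs fall outside the cutoffs; all 10 retained. Mean = 4220/10 = 422.000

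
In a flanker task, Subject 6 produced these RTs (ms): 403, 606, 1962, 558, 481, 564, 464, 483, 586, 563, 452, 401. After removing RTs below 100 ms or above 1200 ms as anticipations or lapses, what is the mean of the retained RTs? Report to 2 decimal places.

505.55 ms

Excluded: 1962
Retained (n=11): Σ = 5561
Mean = 5561/11 = 505.5455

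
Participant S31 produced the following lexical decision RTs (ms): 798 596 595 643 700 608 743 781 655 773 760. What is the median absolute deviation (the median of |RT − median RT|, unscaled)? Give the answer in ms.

73 ms

Sorted: 595, 596, 608, 643, 655, 700, 743, 760, 773, 781, 798 → median = 700
|x − 700|: 98, 104, 105, 57, 0, 92, 43, 81, 45, 73, 60
Sorted deviations: 0, 43, 45, 57, 60, 73, 81, 92, 98, 104, 105 → MAD = 73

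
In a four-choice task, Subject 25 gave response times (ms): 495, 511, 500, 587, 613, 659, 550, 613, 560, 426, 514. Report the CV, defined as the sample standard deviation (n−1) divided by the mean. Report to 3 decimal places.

0.122

n = 11, Σ = 6028, M = 548.0000
Σ(x−M)² = 44962.000; s = √(44962.000/10) = 67.0537
CV = 67.0537 / 548.0000 = 0.12236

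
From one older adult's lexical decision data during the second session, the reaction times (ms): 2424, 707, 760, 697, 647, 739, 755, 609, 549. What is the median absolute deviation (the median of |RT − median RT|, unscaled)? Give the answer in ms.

Sorted: 549, 609, 647, 697, 707, 739, 755, 760, 2424 → median = 707
|x − 707|: 1717, 0, 53, 10, 60, 32, 48, 98, 158
Sorted deviations: 0, 10, 32, 48, 53, 60, 98, 158, 1717 → MAD = 53

53 ms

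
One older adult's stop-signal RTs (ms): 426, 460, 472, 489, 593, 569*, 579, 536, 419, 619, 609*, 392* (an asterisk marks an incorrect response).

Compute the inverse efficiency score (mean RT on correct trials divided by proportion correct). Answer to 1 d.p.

680.4 ms

Correct trials (n=9): 426, 460, 472, 489, 593, 579, 536, 419, 619
Mean correct RT = 4593/9 = 510.3333 ms
Proportion correct = 9/12
IES = 510.3333 / (9/12) = 680.444 ms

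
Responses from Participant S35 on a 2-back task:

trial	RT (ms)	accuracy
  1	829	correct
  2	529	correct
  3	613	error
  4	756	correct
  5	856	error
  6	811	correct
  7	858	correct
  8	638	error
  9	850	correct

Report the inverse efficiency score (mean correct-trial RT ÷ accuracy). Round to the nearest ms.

Correct trials (n=6): 829, 529, 756, 811, 858, 850
Mean correct RT = 4633/6 = 772.1667 ms
Proportion correct = 6/9
IES = 772.1667 / (6/9) = 1158.250 ms

1158 ms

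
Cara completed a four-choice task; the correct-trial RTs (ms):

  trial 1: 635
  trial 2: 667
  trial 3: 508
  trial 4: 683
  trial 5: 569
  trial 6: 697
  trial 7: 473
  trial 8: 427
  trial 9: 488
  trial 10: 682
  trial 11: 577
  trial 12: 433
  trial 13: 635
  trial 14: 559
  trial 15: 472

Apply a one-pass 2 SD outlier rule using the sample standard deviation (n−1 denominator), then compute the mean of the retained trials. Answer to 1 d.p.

567.0 ms

n = 15, ΣRT = 8505, M = 567.000
Σ(x−M)² = 128136.00; s = √(128136.00/14) = 95.669
Cutoffs: 567.000 ± 2·95.669 → [375.7, 758.3]
No RTs fall outside the cutoffs; all 15 retained. Mean = 8505/15 = 567.000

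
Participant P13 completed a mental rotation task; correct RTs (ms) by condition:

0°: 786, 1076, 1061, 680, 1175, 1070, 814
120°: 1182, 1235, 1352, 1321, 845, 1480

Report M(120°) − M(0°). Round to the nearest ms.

284 ms

M(0°) = 6662/7 = 951.714
M(120°) = 7415/6 = 1235.833
Difference = 1235.833 − 951.714 = 284.119 ms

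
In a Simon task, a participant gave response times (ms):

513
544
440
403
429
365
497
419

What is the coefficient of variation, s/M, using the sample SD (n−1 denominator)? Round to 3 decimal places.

n = 8, Σ = 3610, M = 451.2500
Σ(x−M)² = 25937.500; s = √(25937.500/7) = 60.8716
CV = 60.8716 / 451.2500 = 0.13490

0.135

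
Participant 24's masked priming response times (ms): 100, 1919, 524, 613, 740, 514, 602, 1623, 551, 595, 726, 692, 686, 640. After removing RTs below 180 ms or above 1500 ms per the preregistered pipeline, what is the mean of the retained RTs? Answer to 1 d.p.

625.7 ms

Excluded: 100, 1623, 1919
Retained (n=11): Σ = 6883
Mean = 6883/11 = 625.7273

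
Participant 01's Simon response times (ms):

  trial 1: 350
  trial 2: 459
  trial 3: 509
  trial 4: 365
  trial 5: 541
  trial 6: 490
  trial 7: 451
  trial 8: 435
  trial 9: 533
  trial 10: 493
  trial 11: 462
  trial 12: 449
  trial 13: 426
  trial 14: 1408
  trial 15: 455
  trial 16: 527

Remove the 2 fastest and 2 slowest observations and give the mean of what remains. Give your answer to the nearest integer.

474 ms

Sorted: 350, 365, 426, 435, 449, 451, 455, 459, 462, 490, 493, 509, 527, 533, 541, 1408
Drop lowest 2 (350, 365) and highest 2 (541, 1408)
Remaining (n=12): Σ = 5689, mean = 5689/12 = 474.083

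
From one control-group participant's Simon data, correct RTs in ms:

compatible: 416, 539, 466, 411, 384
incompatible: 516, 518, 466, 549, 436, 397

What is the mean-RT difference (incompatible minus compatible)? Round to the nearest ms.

M(compatible) = 2216/5 = 443.200
M(incompatible) = 2882/6 = 480.333
Difference = 480.333 − 443.200 = 37.133 ms

37 ms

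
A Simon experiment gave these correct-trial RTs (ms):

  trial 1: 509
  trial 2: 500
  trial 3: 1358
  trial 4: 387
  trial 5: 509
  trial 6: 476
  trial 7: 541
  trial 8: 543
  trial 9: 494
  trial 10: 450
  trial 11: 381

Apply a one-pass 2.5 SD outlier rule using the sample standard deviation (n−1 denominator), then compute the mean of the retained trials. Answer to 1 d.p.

479.0 ms

n = 11, ΣRT = 6148, M = 558.909
Σ(x−M)² = 731724.91; s = √(731724.91/10) = 270.504
Cutoffs: 558.909 ± 2.5·270.504 → [-117.4, 1235.2]
Outside: 1358 → excluded.
Retained (n=10): Σ = 4790, mean = 4790/10 = 479.000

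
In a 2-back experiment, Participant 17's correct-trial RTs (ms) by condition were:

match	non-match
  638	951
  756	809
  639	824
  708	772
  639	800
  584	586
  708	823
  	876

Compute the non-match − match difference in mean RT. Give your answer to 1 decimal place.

M(match) = 4672/7 = 667.429
M(non-match) = 6441/8 = 805.125
Difference = 805.125 − 667.429 = 137.696 ms

137.7 ms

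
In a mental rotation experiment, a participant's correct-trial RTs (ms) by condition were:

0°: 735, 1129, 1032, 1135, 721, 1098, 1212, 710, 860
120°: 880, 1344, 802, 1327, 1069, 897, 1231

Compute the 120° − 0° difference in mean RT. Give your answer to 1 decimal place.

M(0°) = 8632/9 = 959.111
M(120°) = 7550/7 = 1078.571
Difference = 1078.571 − 959.111 = 119.460 ms

119.5 ms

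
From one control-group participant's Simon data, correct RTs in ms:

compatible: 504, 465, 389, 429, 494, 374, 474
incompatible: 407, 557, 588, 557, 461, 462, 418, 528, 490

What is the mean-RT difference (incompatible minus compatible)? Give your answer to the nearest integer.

M(compatible) = 3129/7 = 447.000
M(incompatible) = 4468/9 = 496.444
Difference = 496.444 − 447.000 = 49.444 ms

49 ms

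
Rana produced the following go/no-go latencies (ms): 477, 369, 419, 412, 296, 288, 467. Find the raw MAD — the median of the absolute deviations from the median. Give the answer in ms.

55 ms

Sorted: 288, 296, 369, 412, 419, 467, 477 → median = 412
|x − 412|: 65, 43, 7, 0, 116, 124, 55
Sorted deviations: 0, 7, 43, 55, 65, 116, 124 → MAD = 55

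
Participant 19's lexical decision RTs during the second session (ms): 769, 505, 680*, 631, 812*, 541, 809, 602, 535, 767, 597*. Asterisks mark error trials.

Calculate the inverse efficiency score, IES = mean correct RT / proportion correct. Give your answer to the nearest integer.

887 ms

Correct trials (n=8): 769, 505, 631, 541, 809, 602, 535, 767
Mean correct RT = 5159/8 = 644.8750 ms
Proportion correct = 8/11
IES = 644.8750 / (8/11) = 886.703 ms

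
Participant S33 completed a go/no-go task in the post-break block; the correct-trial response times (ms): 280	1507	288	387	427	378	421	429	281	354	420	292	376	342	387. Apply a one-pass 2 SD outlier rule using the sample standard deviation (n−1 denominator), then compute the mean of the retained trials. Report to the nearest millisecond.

362 ms

n = 15, ΣRT = 6569, M = 437.933
Σ(x−M)² = 1265922.93; s = √(1265922.93/14) = 300.704
Cutoffs: 437.933 ± 2·300.704 → [-163.5, 1039.3]
Outside: 1507 → excluded.
Retained (n=14): Σ = 5062, mean = 5062/14 = 361.571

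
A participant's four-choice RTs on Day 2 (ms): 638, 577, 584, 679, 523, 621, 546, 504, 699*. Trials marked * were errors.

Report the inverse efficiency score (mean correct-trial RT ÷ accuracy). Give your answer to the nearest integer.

Correct trials (n=8): 638, 577, 584, 679, 523, 621, 546, 504
Mean correct RT = 4672/8 = 584.0000 ms
Proportion correct = 8/9
IES = 584.0000 / (8/9) = 657.000 ms

657 ms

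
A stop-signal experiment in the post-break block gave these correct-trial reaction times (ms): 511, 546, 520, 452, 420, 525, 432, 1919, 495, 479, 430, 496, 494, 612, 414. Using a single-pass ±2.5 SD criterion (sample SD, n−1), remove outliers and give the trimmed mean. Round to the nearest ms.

488 ms

n = 15, ΣRT = 8745, M = 583.000
Σ(x−M)² = 1952174.00; s = √(1952174.00/14) = 373.418
Cutoffs: 583.000 ± 2.5·373.418 → [-350.5, 1516.5]
Outside: 1919 → excluded.
Retained (n=14): Σ = 6826, mean = 6826/14 = 487.571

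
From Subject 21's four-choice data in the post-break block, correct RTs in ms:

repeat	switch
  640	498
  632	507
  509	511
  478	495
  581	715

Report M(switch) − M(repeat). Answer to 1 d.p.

M(repeat) = 2840/5 = 568.000
M(switch) = 2726/5 = 545.200
Difference = 545.200 − 568.000 = -22.800 ms

-22.8 ms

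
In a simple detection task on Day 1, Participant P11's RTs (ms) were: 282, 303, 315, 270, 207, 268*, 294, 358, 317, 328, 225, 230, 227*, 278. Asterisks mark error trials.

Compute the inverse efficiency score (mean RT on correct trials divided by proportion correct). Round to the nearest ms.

Correct trials (n=12): 282, 303, 315, 270, 207, 294, 358, 317, 328, 225, 230, 278
Mean correct RT = 3407/12 = 283.9167 ms
Proportion correct = 12/14
IES = 283.9167 / (12/14) = 331.236 ms

331 ms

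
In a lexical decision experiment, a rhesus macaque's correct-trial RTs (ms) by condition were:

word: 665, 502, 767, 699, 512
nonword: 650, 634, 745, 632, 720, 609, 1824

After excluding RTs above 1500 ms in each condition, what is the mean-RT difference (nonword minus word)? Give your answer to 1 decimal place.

36.0 ms

nonword: exclude 1824
M(word) = 3145/5 = 629.000
M(nonword) = 3990/6 = 665.000
Difference = 665.000 − 629.000 = 36.000 ms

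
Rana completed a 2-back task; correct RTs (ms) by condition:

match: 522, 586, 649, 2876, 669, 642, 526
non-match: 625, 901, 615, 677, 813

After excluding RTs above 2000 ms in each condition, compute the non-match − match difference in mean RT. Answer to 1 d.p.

127.2 ms

match: exclude 2876
M(match) = 3594/6 = 599.000
M(non-match) = 3631/5 = 726.200
Difference = 726.200 − 599.000 = 127.200 ms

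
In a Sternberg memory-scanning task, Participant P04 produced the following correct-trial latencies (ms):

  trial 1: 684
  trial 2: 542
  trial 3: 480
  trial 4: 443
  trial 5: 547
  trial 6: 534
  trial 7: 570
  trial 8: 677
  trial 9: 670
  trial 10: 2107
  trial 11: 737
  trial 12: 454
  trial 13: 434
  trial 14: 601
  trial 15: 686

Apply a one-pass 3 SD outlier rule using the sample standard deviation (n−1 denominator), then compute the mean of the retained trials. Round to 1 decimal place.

n = 15, ΣRT = 10166, M = 677.733
Σ(x−M)² = 2323812.93; s = √(2323812.93/14) = 407.415
Cutoffs: 677.733 ± 3·407.415 → [-544.5, 1900.0]
Outside: 2107 → excluded.
Retained (n=14): Σ = 8059, mean = 8059/14 = 575.643

575.6 ms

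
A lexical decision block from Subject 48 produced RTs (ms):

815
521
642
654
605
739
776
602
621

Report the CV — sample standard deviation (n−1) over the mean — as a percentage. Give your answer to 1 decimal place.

n = 9, Σ = 5975, M = 663.8889
Σ(x−M)² = 71176.889; s = √(71176.889/8) = 94.3245
CV = 94.3245 / 663.8889 = 0.14208 = 14.208%

14.2%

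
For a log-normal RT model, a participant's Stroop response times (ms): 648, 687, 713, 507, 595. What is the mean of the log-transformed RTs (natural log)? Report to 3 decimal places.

6.439

ln(RT): 6.4739, 6.5323, 6.5695, 6.2285, 6.3886
Σ ln(RT) = 32.1928
Mean = 32.1928/5 = 6.43856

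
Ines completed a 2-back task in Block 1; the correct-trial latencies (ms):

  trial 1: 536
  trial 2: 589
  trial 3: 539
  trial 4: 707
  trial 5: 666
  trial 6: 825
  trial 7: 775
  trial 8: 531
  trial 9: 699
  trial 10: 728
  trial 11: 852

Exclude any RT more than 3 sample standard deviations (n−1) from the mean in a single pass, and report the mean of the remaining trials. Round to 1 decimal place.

677.0 ms

n = 11, ΣRT = 7447, M = 677.000
Σ(x−M)² = 134224.00; s = √(134224.00/10) = 115.855
Cutoffs: 677.000 ± 3·115.855 → [329.4, 1024.6]
No RTs fall outside the cutoffs; all 11 retained. Mean = 7447/11 = 677.000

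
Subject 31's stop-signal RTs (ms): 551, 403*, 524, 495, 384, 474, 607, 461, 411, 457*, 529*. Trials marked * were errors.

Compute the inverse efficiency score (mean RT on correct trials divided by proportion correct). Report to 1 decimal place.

Correct trials (n=8): 551, 524, 495, 384, 474, 607, 461, 411
Mean correct RT = 3907/8 = 488.3750 ms
Proportion correct = 8/11
IES = 488.3750 / (8/11) = 671.516 ms

671.5 ms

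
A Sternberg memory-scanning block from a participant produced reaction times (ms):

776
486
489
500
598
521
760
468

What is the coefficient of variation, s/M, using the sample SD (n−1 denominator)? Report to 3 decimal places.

n = 8, Σ = 4598, M = 574.7500
Σ(x−M)² = 110461.500; s = √(110461.500/7) = 125.6193
CV = 125.6193 / 574.7500 = 0.21856

0.219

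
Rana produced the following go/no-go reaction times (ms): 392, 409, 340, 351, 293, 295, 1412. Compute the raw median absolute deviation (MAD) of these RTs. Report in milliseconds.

56 ms

Sorted: 293, 295, 340, 351, 392, 409, 1412 → median = 351
|x − 351|: 41, 58, 11, 0, 58, 56, 1061
Sorted deviations: 0, 11, 41, 56, 58, 58, 1061 → MAD = 56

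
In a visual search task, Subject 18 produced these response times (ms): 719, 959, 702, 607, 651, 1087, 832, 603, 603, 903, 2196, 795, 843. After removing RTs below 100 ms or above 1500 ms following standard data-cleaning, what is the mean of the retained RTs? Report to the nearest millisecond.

Excluded: 2196
Retained (n=12): Σ = 9304
Mean = 9304/12 = 775.3333

775 ms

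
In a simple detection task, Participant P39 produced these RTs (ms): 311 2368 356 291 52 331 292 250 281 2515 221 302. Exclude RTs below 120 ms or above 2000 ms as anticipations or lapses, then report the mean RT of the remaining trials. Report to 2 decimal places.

Excluded: 52, 2368, 2515
Retained (n=9): Σ = 2635
Mean = 2635/9 = 292.7778

292.78 ms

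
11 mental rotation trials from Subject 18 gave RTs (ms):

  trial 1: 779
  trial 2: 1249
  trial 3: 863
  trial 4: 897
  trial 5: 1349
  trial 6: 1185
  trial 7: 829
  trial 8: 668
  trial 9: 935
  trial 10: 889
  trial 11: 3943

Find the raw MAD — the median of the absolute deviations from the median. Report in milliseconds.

Sorted: 668, 779, 829, 863, 889, 897, 935, 1185, 1249, 1349, 3943 → median = 897
|x − 897|: 118, 352, 34, 0, 452, 288, 68, 229, 38, 8, 3046
Sorted deviations: 0, 8, 34, 38, 68, 118, 229, 288, 352, 452, 3046 → MAD = 118

118 ms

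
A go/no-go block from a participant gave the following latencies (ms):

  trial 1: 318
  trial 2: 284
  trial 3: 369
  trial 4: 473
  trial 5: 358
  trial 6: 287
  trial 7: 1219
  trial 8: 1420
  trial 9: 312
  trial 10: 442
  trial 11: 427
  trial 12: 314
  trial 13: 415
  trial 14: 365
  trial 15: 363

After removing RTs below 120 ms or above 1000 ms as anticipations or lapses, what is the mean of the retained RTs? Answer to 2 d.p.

363.62 ms

Excluded: 1219, 1420
Retained (n=13): Σ = 4727
Mean = 4727/13 = 363.6154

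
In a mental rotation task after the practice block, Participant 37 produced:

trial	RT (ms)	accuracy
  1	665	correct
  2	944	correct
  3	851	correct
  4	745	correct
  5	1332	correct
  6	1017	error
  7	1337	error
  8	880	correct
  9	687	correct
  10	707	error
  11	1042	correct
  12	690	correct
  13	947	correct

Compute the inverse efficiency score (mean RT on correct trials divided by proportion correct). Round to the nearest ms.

1142 ms

Correct trials (n=10): 665, 944, 851, 745, 1332, 880, 687, 1042, 690, 947
Mean correct RT = 8783/10 = 878.3000 ms
Proportion correct = 10/13
IES = 878.3000 / (10/13) = 1141.790 ms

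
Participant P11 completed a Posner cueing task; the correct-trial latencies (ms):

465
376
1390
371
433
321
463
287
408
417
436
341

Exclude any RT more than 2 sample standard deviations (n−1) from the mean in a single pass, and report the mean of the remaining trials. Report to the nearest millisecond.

n = 12, ΣRT = 5708, M = 475.667
Σ(x−M)² = 946234.67; s = √(946234.67/11) = 293.294
Cutoffs: 475.667 ± 2·293.294 → [-110.9, 1062.3]
Outside: 1390 → excluded.
Retained (n=11): Σ = 4318, mean = 4318/11 = 392.545

393 ms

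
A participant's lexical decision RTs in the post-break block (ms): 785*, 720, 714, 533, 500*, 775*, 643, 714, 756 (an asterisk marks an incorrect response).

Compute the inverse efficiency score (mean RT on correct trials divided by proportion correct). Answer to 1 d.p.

1020.0 ms

Correct trials (n=6): 720, 714, 533, 643, 714, 756
Mean correct RT = 4080/6 = 680.0000 ms
Proportion correct = 6/9
IES = 680.0000 / (6/9) = 1020.000 ms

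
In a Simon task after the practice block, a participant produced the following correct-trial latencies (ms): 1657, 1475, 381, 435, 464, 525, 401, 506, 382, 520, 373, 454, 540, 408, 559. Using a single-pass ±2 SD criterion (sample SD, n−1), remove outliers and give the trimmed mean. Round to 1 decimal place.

n = 15, ΣRT = 9080, M = 605.333
Σ(x−M)² = 2199105.33; s = √(2199105.33/14) = 396.332
Cutoffs: 605.333 ± 2·396.332 → [-187.3, 1398.0]
Outside: 1475, 1657 → excluded.
Retained (n=13): Σ = 5948, mean = 5948/13 = 457.538

457.5 ms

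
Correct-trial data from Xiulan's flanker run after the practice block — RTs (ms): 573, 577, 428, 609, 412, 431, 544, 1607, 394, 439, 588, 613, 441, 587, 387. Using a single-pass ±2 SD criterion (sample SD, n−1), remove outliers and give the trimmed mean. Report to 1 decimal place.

501.6 ms

n = 15, ΣRT = 8630, M = 575.333
Σ(x−M)² = 1242375.33; s = √(1242375.33/14) = 297.894
Cutoffs: 575.333 ± 2·297.894 → [-20.5, 1171.1]
Outside: 1607 → excluded.
Retained (n=14): Σ = 7023, mean = 7023/14 = 501.643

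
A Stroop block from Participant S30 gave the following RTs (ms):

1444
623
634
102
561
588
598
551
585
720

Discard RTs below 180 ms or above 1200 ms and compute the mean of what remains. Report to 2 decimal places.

607.50 ms

Excluded: 102, 1444
Retained (n=8): Σ = 4860
Mean = 4860/8 = 607.5000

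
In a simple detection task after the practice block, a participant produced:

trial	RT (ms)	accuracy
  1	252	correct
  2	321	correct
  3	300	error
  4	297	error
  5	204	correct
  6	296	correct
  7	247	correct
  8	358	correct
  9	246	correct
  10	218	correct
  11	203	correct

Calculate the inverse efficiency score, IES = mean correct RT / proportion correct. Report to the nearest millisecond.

Correct trials (n=9): 252, 321, 204, 296, 247, 358, 246, 218, 203
Mean correct RT = 2345/9 = 260.5556 ms
Proportion correct = 9/11
IES = 260.5556 / (9/11) = 318.457 ms

318 ms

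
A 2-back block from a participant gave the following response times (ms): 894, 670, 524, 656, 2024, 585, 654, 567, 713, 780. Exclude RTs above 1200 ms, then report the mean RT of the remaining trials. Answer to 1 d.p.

Excluded: 2024
Retained (n=9): Σ = 6043
Mean = 6043/9 = 671.4444

671.4 ms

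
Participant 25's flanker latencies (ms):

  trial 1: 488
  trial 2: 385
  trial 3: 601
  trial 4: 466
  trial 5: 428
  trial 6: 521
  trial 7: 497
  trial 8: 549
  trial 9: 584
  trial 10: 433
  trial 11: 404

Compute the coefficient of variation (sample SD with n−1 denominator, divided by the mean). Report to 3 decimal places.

0.148

n = 11, Σ = 5356, M = 486.9091
Σ(x−M)² = 51636.909; s = √(51636.909/10) = 71.8588
CV = 71.8588 / 486.9091 = 0.14758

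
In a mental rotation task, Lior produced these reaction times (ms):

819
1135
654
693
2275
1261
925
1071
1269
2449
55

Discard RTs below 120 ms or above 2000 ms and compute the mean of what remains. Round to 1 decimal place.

978.4 ms

Excluded: 55, 2275, 2449
Retained (n=8): Σ = 7827
Mean = 7827/8 = 978.3750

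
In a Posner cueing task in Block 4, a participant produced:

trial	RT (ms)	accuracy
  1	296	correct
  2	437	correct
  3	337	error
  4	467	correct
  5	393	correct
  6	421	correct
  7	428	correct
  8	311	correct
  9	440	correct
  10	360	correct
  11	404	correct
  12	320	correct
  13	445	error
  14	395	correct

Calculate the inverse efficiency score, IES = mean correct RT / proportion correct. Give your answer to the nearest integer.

Correct trials (n=12): 296, 437, 467, 393, 421, 428, 311, 440, 360, 404, 320, 395
Mean correct RT = 4672/12 = 389.3333 ms
Proportion correct = 12/14
IES = 389.3333 / (12/14) = 454.222 ms

454 ms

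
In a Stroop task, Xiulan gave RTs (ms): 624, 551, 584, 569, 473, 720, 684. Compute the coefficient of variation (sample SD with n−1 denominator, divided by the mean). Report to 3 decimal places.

0.139

n = 7, Σ = 4205, M = 600.7143
Σ(x−M)² = 41775.429; s = √(41775.429/6) = 83.4420
CV = 83.4420 / 600.7143 = 0.13890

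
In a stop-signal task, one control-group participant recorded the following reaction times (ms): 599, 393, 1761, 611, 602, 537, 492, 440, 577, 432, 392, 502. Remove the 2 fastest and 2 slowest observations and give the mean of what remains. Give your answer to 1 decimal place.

522.6 ms

Sorted: 392, 393, 432, 440, 492, 502, 537, 577, 599, 602, 611, 1761
Drop lowest 2 (392, 393) and highest 2 (611, 1761)
Remaining (n=8): Σ = 4181, mean = 4181/8 = 522.625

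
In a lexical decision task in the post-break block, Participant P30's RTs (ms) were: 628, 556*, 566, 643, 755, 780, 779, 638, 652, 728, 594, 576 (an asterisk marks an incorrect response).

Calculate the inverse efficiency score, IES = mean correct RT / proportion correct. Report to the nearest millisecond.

Correct trials (n=11): 628, 566, 643, 755, 780, 779, 638, 652, 728, 594, 576
Mean correct RT = 7339/11 = 667.1818 ms
Proportion correct = 11/12
IES = 667.1818 / (11/12) = 727.835 ms

728 ms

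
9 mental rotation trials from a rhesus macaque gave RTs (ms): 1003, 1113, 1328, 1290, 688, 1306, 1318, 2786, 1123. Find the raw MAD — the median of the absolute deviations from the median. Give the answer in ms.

Sorted: 688, 1003, 1113, 1123, 1290, 1306, 1318, 1328, 2786 → median = 1290
|x − 1290|: 287, 177, 38, 0, 602, 16, 28, 1496, 167
Sorted deviations: 0, 16, 28, 38, 167, 177, 287, 602, 1496 → MAD = 167

167 ms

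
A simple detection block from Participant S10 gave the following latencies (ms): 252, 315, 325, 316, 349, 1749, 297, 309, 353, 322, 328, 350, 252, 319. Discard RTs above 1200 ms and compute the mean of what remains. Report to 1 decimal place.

314.4 ms

Excluded: 1749
Retained (n=13): Σ = 4087
Mean = 4087/13 = 314.3846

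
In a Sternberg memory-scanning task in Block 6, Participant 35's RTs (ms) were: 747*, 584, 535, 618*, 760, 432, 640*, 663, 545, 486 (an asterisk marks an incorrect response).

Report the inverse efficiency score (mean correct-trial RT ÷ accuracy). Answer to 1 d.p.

817.3 ms

Correct trials (n=7): 584, 535, 760, 432, 663, 545, 486
Mean correct RT = 4005/7 = 572.1429 ms
Proportion correct = 7/10
IES = 572.1429 / (7/10) = 817.347 ms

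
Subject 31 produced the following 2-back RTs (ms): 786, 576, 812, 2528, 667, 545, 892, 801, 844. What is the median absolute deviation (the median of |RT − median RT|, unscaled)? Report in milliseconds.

91 ms

Sorted: 545, 576, 667, 786, 801, 812, 844, 892, 2528 → median = 801
|x − 801|: 15, 225, 11, 1727, 134, 256, 91, 0, 43
Sorted deviations: 0, 11, 15, 43, 91, 134, 225, 256, 1727 → MAD = 91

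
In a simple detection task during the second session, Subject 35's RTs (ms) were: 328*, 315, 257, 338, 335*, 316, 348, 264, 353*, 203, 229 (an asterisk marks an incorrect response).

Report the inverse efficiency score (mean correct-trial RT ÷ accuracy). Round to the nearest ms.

Correct trials (n=8): 315, 257, 338, 316, 348, 264, 203, 229
Mean correct RT = 2270/8 = 283.7500 ms
Proportion correct = 8/11
IES = 283.7500 / (8/11) = 390.156 ms

390 ms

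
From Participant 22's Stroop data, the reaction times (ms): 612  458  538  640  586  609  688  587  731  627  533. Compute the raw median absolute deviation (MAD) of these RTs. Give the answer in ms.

Sorted: 458, 533, 538, 586, 587, 609, 612, 627, 640, 688, 731 → median = 609
|x − 609|: 3, 151, 71, 31, 23, 0, 79, 22, 122, 18, 76
Sorted deviations: 0, 3, 18, 22, 23, 31, 71, 76, 79, 122, 151 → MAD = 31

31 ms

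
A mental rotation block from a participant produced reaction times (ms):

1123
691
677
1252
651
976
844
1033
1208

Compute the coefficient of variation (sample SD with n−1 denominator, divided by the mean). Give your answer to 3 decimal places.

0.249

n = 9, Σ = 8455, M = 939.4444
Σ(x−M)² = 436506.222; s = √(436506.222/8) = 233.5878
CV = 233.5878 / 939.4444 = 0.24864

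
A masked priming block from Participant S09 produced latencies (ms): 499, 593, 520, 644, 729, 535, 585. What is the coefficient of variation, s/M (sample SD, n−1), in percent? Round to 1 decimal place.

n = 7, Σ = 4105, M = 586.4286
Σ(x−M)² = 38387.714; s = √(38387.714/6) = 79.9872
CV = 79.9872 / 586.4286 = 0.13640 = 13.640%

13.6%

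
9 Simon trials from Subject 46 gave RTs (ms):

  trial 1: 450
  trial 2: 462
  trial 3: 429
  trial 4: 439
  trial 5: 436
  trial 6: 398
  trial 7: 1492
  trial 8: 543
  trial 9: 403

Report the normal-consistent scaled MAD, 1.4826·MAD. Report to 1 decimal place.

34.1 ms

Sorted: 398, 403, 429, 436, 439, 450, 462, 543, 1492 → median = 439
|x − 439| sorted: 0, 3, 10, 11, 23, 36, 41, 104, 1053 → MAD = 23
Robust SD ≈ 1.4826 × 23 = 34.100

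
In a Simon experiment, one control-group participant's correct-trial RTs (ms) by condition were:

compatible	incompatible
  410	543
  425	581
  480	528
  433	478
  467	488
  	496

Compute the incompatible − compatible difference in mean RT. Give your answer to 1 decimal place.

M(compatible) = 2215/5 = 443.000
M(incompatible) = 3114/6 = 519.000
Difference = 519.000 − 443.000 = 76.000 ms

76.0 ms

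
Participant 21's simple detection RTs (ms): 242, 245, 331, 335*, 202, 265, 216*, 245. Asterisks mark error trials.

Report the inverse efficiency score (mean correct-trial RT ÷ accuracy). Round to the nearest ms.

Correct trials (n=6): 242, 245, 331, 202, 265, 245
Mean correct RT = 1530/6 = 255.0000 ms
Proportion correct = 6/8
IES = 255.0000 / (6/8) = 340.000 ms

340 ms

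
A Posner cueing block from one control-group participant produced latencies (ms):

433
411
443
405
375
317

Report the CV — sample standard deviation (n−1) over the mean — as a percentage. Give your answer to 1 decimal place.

11.6%

n = 6, Σ = 2384, M = 397.3333
Σ(x−M)² = 10555.333; s = √(10555.333/5) = 45.9463
CV = 45.9463 / 397.3333 = 0.11564 = 11.564%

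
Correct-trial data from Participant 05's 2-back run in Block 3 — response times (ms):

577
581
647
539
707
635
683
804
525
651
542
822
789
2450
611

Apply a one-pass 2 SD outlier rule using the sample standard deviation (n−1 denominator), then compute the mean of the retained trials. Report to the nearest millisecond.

n = 15, ΣRT = 11563, M = 770.867
Σ(x−M)² = 3149283.73; s = √(3149283.73/14) = 474.288
Cutoffs: 770.867 ± 2·474.288 → [-177.7, 1719.4]
Outside: 2450 → excluded.
Retained (n=14): Σ = 9113, mean = 9113/14 = 650.929

651 ms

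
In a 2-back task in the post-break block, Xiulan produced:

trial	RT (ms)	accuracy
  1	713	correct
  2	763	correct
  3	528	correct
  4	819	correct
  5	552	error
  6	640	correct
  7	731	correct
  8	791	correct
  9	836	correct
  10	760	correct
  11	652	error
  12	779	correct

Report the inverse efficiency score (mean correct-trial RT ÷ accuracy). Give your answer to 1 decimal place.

Correct trials (n=10): 713, 763, 528, 819, 640, 731, 791, 836, 760, 779
Mean correct RT = 7360/10 = 736.0000 ms
Proportion correct = 10/12
IES = 736.0000 / (10/12) = 883.200 ms

883.2 ms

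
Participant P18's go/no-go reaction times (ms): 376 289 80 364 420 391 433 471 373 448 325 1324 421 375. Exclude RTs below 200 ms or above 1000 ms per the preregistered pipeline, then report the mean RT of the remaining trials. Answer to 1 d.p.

390.5 ms

Excluded: 80, 1324
Retained (n=12): Σ = 4686
Mean = 4686/12 = 390.5000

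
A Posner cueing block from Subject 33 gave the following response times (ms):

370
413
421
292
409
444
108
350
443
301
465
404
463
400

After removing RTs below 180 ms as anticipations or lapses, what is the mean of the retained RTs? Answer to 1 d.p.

Excluded: 108
Retained (n=13): Σ = 5175
Mean = 5175/13 = 398.0769

398.1 ms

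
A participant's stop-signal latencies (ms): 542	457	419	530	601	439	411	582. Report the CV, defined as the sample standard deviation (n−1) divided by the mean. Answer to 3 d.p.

0.151

n = 8, Σ = 3981, M = 497.6250
Σ(x−M)² = 39595.875; s = √(39595.875/7) = 75.2101
CV = 75.2101 / 497.6250 = 0.15114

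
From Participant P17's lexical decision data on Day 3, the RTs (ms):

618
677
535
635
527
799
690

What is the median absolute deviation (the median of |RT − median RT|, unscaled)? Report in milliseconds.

55 ms

Sorted: 527, 535, 618, 635, 677, 690, 799 → median = 635
|x − 635|: 17, 42, 100, 0, 108, 164, 55
Sorted deviations: 0, 17, 42, 55, 100, 108, 164 → MAD = 55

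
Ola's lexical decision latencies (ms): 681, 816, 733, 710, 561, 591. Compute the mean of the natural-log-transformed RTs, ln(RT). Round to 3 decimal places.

ln(RT): 6.5236, 6.7044, 6.5971, 6.5653, 6.3297, 6.3818
Σ ln(RT) = 39.1019
Mean = 39.1019/6 = 6.51699

6.517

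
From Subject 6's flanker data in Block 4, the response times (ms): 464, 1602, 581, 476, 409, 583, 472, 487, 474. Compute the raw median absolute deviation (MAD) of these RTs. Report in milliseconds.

12 ms

Sorted: 409, 464, 472, 474, 476, 487, 581, 583, 1602 → median = 476
|x − 476|: 12, 1126, 105, 0, 67, 107, 4, 11, 2
Sorted deviations: 0, 2, 4, 11, 12, 67, 105, 107, 1126 → MAD = 12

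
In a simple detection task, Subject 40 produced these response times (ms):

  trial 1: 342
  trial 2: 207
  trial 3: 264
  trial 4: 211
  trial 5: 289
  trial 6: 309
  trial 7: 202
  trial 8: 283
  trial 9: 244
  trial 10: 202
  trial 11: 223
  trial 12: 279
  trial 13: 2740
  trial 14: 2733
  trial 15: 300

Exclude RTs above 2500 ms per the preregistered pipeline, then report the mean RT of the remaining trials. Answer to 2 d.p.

Excluded: 2733, 2740
Retained (n=13): Σ = 3355
Mean = 3355/13 = 258.0769

258.08 ms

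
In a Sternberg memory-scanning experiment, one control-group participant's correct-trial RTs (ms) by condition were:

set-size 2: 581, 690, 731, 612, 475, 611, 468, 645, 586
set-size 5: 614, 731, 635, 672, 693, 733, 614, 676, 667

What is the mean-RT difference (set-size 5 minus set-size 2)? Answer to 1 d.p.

70.7 ms

M(set-size 2) = 5399/9 = 599.889
M(set-size 5) = 6035/9 = 670.556
Difference = 670.556 − 599.889 = 70.667 ms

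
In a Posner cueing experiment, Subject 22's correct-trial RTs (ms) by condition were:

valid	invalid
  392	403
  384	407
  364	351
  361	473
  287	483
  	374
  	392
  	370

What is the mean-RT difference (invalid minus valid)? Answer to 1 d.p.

M(valid) = 1788/5 = 357.600
M(invalid) = 3253/8 = 406.625
Difference = 406.625 − 357.600 = 49.025 ms

49.0 ms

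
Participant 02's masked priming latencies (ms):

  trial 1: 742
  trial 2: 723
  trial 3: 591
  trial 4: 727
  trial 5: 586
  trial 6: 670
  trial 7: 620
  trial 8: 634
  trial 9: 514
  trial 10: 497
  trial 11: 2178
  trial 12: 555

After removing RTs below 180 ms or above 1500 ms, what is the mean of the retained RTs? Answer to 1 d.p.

623.5 ms

Excluded: 2178
Retained (n=11): Σ = 6859
Mean = 6859/11 = 623.5455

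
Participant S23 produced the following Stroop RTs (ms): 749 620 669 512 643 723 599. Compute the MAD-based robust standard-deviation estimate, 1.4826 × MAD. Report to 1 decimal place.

Sorted: 512, 599, 620, 643, 669, 723, 749 → median = 643
|x − 643| sorted: 0, 23, 26, 44, 80, 106, 131 → MAD = 44
Robust SD ≈ 1.4826 × 44 = 65.234

65.2 ms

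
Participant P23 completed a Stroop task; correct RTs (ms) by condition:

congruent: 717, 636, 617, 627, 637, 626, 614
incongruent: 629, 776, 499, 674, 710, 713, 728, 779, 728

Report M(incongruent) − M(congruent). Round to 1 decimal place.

53.7 ms

M(congruent) = 4474/7 = 639.143
M(incongruent) = 6236/9 = 692.889
Difference = 692.889 − 639.143 = 53.746 ms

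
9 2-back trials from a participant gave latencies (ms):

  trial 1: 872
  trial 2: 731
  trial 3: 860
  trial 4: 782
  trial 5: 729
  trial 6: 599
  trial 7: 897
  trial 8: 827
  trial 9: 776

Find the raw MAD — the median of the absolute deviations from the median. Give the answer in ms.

53 ms

Sorted: 599, 729, 731, 776, 782, 827, 860, 872, 897 → median = 782
|x − 782|: 90, 51, 78, 0, 53, 183, 115, 45, 6
Sorted deviations: 0, 6, 45, 51, 53, 78, 90, 115, 183 → MAD = 53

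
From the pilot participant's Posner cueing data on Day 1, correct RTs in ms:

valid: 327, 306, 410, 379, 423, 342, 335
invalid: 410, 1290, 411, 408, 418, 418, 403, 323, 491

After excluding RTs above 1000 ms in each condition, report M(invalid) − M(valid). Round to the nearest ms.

invalid: exclude 1290
M(valid) = 2522/7 = 360.286
M(invalid) = 3282/8 = 410.250
Difference = 410.250 − 360.286 = 49.964 ms

50 ms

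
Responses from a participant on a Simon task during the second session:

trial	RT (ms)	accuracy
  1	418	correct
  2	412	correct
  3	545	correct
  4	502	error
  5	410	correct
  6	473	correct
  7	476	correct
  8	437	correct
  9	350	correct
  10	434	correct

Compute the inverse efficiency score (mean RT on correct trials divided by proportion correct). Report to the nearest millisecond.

488 ms

Correct trials (n=9): 418, 412, 545, 410, 473, 476, 437, 350, 434
Mean correct RT = 3955/9 = 439.4444 ms
Proportion correct = 9/10
IES = 439.4444 / (9/10) = 488.272 ms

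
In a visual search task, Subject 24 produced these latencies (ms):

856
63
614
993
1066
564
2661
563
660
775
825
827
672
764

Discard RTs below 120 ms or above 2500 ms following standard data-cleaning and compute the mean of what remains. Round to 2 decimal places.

764.92 ms

Excluded: 63, 2661
Retained (n=12): Σ = 9179
Mean = 9179/12 = 764.9167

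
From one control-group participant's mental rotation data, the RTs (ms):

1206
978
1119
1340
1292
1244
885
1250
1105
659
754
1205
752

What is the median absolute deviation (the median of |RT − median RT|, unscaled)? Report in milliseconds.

141 ms

Sorted: 659, 752, 754, 885, 978, 1105, 1119, 1205, 1206, 1244, 1250, 1292, 1340 → median = 1119
|x − 1119|: 87, 141, 0, 221, 173, 125, 234, 131, 14, 460, 365, 86, 367
Sorted deviations: 0, 14, 86, 87, 125, 131, 141, 173, 221, 234, 365, 367, 460 → MAD = 141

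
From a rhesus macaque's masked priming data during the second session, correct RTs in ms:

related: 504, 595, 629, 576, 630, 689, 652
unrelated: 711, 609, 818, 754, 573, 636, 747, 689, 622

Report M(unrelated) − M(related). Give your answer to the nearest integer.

M(related) = 4275/7 = 610.714
M(unrelated) = 6159/9 = 684.333
Difference = 684.333 − 610.714 = 73.619 ms

74 ms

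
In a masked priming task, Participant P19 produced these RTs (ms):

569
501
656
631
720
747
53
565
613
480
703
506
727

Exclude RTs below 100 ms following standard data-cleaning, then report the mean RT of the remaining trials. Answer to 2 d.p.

618.17 ms

Excluded: 53
Retained (n=12): Σ = 7418
Mean = 7418/12 = 618.1667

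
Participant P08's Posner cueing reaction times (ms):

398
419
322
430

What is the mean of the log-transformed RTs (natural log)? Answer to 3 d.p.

5.966

ln(RT): 5.9865, 6.0379, 5.7746, 6.0638
Σ ln(RT) = 23.8627
Mean = 23.8627/4 = 5.96566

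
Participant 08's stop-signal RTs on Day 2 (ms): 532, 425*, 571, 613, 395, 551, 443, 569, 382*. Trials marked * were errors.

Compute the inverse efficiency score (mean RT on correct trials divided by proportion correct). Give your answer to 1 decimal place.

Correct trials (n=7): 532, 571, 613, 395, 551, 443, 569
Mean correct RT = 3674/7 = 524.8571 ms
Proportion correct = 7/9
IES = 524.8571 / (7/9) = 674.816 ms

674.8 ms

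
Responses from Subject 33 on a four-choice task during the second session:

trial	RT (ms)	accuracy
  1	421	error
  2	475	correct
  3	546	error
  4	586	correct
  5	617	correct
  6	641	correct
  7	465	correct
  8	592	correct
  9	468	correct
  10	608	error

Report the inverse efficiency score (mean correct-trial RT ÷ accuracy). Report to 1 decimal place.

Correct trials (n=7): 475, 586, 617, 641, 465, 592, 468
Mean correct RT = 3844/7 = 549.1429 ms
Proportion correct = 7/10
IES = 549.1429 / (7/10) = 784.490 ms

784.5 ms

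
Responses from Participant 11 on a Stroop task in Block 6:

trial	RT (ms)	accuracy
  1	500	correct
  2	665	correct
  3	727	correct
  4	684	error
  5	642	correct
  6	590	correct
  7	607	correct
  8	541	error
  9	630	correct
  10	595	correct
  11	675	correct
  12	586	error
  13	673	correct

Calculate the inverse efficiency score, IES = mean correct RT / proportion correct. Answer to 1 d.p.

819.5 ms

Correct trials (n=10): 500, 665, 727, 642, 590, 607, 630, 595, 675, 673
Mean correct RT = 6304/10 = 630.4000 ms
Proportion correct = 10/13
IES = 630.4000 / (10/13) = 819.520 ms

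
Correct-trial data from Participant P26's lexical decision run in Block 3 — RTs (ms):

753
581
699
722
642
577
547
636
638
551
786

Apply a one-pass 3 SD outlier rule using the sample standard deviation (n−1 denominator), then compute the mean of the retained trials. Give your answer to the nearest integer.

648 ms

n = 11, ΣRT = 7132, M = 648.364
Σ(x−M)² = 67564.55; s = √(67564.55/10) = 82.198
Cutoffs: 648.364 ± 3·82.198 → [401.8, 895.0]
No RTs fall outside the cutoffs; all 11 retained. Mean = 7132/11 = 648.364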